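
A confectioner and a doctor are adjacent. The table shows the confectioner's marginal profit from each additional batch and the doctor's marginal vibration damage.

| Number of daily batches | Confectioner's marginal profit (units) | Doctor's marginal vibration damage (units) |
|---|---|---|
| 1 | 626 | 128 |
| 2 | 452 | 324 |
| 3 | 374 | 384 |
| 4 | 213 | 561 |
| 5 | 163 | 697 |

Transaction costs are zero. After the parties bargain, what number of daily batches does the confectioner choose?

Bargaining reaches the level where marginal profit last exceeds marginal vibration damage.
That holds through level 2 (452 ≥ 324) but not at 3 (374 < 384).

2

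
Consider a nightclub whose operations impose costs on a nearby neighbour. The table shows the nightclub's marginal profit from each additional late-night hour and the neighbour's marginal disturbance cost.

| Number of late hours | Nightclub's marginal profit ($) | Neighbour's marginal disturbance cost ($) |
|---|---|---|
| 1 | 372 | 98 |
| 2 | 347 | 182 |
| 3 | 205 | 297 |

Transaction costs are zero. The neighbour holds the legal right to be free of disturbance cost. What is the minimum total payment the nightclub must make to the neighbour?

$280

Efficient level: marginal profit ≥ marginal disturbance cost through level 2, so k* = 2.
With the neighbour holding the right, the nightclub must at least compensate total damage at k*: 98 + 182 = 280.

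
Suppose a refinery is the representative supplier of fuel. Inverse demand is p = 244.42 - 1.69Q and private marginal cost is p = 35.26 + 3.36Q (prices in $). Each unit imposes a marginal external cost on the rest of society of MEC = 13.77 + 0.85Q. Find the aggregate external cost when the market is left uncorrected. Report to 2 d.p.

$1299.38

Market equilibrium (private): 35.26 + 3.36Q = 244.42 - 1.69Q → Q_m = 41.4178.
Total external cost = ∫₀^{Q_m} (13.77 + 0.85Q) dQ = 13.77×41.4178 + ½×0.85×41.4178² = 1299.3826.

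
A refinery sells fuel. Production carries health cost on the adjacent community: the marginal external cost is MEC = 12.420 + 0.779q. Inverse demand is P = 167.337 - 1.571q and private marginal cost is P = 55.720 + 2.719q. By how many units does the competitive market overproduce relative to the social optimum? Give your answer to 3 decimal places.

Market equilibrium (private): 55.720 + 2.719q = 167.337 - 1.571q → q_m = 26.0179.
Social marginal cost = private MC + MEC = 68.140 + 3.498q.
Set SMC = demand: 68.140 + 3.498q = 167.337 - 1.571q → q* = 19.5693.
Gap = |26.0179 − 19.5693| = 6.4486.

6.449 units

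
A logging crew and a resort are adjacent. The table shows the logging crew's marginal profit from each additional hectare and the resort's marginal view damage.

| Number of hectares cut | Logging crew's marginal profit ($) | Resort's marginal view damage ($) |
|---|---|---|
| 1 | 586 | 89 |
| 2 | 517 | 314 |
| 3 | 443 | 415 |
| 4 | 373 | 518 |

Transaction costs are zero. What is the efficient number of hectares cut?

3

Bargaining reaches the level where marginal profit last exceeds marginal view damage.
That holds through level 3 (443 ≥ 415) but not at 4 (373 < 518).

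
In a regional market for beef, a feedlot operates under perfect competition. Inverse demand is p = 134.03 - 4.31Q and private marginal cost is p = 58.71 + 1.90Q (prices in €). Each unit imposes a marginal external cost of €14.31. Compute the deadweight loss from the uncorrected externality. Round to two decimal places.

DWL = €16.49

Market equilibrium (private): 58.71 + 1.90Q = 134.03 - 4.31Q → Q_m = 12.1288.
Social marginal cost = private MC + MEC = 73.02 + 1.90Q.
Set SMC = demand: 73.02 + 1.90Q = 134.03 - 4.31Q → Q* = 9.8245.
Height of the DWL triangle at Q_m is SMC(Q_m) − demand(Q_m) = MEC(Q_m) = 14.3100.
DWL = ½ × 2.3043 × 14.3100 = 16.4873.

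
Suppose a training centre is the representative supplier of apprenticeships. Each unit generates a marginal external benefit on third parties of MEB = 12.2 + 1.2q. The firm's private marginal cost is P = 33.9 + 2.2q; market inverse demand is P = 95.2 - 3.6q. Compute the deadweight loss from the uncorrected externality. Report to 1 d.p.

DWL = 67.3

Market equilibrium (private): 33.9 + 2.2q = 95.2 - 3.6q → q_m = 10.5690.
Social marginal cost = private MC − MEB = 21.7 + q.
Set SMC = demand: 21.7 + q = 95.2 - 3.6q → q* = 15.9783.
Height of the DWL triangle at q_m is demand(q_m) − SMC(q_m) = MEB(q_m) = 24.8828.
DWL = ½ × 5.4093 × 24.8828 = 67.2993.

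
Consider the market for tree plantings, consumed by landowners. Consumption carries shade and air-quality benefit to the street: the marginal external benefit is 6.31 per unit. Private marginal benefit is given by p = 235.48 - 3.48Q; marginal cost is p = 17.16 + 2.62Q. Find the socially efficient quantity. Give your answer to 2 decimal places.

Social marginal benefit = demand + MEB = 241.79 - 3.48Q.
Set SMB = MC: 241.79 - 3.48Q = 17.16 + 2.62Q → Q* = 36.8246.

Q* = 36.82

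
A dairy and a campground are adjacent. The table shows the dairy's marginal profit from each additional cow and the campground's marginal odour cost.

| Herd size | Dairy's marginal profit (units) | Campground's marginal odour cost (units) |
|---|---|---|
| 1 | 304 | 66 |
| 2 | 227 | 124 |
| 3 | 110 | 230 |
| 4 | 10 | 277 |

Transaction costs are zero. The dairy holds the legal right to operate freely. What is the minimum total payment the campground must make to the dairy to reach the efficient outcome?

Left alone the dairy would choose level 4 (marginal profit stays positive).
Efficient level: k* = 2 (marginal profit ≥ marginal odour cost through 2).
The campground must at least cover the dairy's forgone profit from cutting 4→2: 110 + 10 = 120.

120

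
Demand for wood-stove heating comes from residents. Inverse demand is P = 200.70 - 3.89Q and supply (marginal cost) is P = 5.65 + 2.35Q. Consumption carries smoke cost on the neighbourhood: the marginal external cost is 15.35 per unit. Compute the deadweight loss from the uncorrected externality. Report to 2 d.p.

Market equilibrium (private): 5.65 + 2.35Q = 200.70 - 3.89Q → Q_m = 31.2580.
Social marginal benefit = demand − MEC = 185.35 - 3.89Q.
Set SMB = MC: 185.35 - 3.89Q = 5.65 + 2.35Q → Q* = 28.7981.
The loss is the area between SMB and MC from Q* to Q_m; with linear curves that's a triangle of height MEC(Q_m).
DWL = ½ × 2.4599 × 15.3500 = 18.8797.

DWL = 18.88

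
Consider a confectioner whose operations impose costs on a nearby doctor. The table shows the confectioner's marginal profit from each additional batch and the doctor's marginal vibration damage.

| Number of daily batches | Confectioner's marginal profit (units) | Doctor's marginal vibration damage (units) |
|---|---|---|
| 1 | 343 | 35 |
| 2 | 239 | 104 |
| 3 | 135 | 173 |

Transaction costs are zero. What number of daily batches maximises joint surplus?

2

Bargaining reaches the level where marginal profit last exceeds marginal vibration damage.
That holds through level 2 (239 ≥ 104) but not at 3 (135 < 173).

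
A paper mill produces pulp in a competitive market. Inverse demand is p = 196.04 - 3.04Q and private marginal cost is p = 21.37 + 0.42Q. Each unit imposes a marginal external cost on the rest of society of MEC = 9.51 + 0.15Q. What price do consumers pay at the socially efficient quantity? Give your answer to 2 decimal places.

P = 56.96

Social marginal cost = private MC + MEC = 30.88 + 0.57Q.
Set SMC = demand: 30.88 + 0.57Q = 196.04 - 3.04Q → Q* = 45.7507.
Consumer price on the demand curve at Q*: 196.04 − 3.04×45.7507 = 56.9579.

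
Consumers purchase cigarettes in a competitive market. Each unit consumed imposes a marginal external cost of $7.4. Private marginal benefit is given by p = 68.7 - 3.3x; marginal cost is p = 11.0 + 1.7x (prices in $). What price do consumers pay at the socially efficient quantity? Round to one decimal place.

P = $35.5

Social marginal benefit = demand − MEC = 61.3 - 3.3x.
Set SMB = MC: 61.3 - 3.3x = 11.0 + 1.7x → x* = 10.0600.
Consumer price on the demand curve at x*: 68.7 − 3.3×10.0600 = 35.5020.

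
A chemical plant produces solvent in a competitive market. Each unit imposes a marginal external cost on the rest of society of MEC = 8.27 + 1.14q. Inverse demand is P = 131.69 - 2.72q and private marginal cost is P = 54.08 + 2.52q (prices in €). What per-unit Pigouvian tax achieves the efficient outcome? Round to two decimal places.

Social marginal cost = private MC + MEC = 62.35 + 3.66q.
Set SMC = demand: 62.35 + 3.66q = 131.69 - 2.72q → q* = 10.8683.
The Pigouvian tax equals MEC at q*: 8.27 + 1.14×10.8683 = 20.6599.

tax = €20.66 per unit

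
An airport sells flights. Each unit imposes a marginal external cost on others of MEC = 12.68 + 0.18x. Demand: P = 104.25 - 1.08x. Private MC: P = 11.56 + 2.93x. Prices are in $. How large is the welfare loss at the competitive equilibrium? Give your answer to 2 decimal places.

Market equilibrium (private): 11.56 + 2.93x = 104.25 - 1.08x → x_m = 23.1147.
Social marginal cost = private MC + MEC = 24.24 + 3.11x.
Set SMC = demand: 24.24 + 3.11x = 104.25 - 1.08x → x* = 19.0955.
The loss is the area between SMC and demand from x* to x_m; with linear curves that's a triangle of height MEC(x_m).
DWL = ½ × 4.0192 × 16.8406 = 33.8429.

DWL = $33.84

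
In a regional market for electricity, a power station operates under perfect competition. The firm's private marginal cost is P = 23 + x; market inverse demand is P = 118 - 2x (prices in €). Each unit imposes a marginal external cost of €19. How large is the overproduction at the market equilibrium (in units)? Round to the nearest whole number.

Market equilibrium (private): 23 + x = 118 - 2x → x_m = 31.6667.
Social marginal cost = private MC + MEC = 42 + x.
Set SMC = demand: 42 + x = 118 - 2x → x* = 25.3333.
Gap = |31.6667 − 25.3333| = 6.3334.

6 units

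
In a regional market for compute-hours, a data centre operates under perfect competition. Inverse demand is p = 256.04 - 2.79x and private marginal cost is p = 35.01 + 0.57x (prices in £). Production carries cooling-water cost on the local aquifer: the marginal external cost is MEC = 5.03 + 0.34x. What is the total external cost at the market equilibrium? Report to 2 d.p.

Market equilibrium (private): 35.01 + 0.57x = 256.04 - 2.79x → x_m = 65.7827.
Total external cost = ∫₀^{x_m} (5.03 + 0.34x) dx = 5.03×65.7827 + ½×0.34×65.7827² = 1066.5388.

£1066.54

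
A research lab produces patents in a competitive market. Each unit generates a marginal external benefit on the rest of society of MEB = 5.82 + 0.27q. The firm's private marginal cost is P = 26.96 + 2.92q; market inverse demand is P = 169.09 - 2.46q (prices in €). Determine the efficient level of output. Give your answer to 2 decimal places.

q* = 28.95

Social marginal cost = private MC − MEB = 21.14 + 2.65q.
Set SMC = demand: 21.14 + 2.65q = 169.09 - 2.46q → q* = 28.9530.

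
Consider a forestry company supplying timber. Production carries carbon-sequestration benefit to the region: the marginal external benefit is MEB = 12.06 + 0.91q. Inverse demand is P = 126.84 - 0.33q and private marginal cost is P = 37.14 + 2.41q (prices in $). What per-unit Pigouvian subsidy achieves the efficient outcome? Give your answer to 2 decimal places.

subsidy = $62.66 per unit

Social marginal cost = private MC − MEB = 25.08 + 1.50q.
Set SMC = demand: 25.08 + 1.50q = 126.84 - 0.33q → q* = 55.6066.
The Pigouvian subsidy equals MEB at q*: 12.06 + 0.91×55.6066 = 62.6620.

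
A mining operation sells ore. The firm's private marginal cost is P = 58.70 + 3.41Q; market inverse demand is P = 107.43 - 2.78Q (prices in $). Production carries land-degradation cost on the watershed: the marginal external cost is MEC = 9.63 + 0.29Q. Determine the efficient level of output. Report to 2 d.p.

Q* = 6.03

Social marginal cost = private MC + MEC = 68.33 + 3.70Q.
Set SMC = demand: 68.33 + 3.70Q = 107.43 - 2.78Q → Q* = 6.0340.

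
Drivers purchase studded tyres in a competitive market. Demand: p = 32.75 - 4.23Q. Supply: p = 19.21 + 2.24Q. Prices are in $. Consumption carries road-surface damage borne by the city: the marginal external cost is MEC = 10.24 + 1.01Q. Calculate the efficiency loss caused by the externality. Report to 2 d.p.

Market equilibrium (private): 19.21 + 2.24Q = 32.75 - 4.23Q → Q_m = 2.0927.
Social marginal benefit = demand − MEC = 22.51 - 5.24Q.
Set SMB = MC: 22.51 - 5.24Q = 19.21 + 2.24Q → Q* = 0.4412.
The welfare-loss triangle has base |Q_m − Q*| and height MEC(Q_m) (the vertical gap between SMB and MC is zero at Q* and MEC at Q_m).
DWL = ½ × 1.6515 × 12.3537 = 10.2011.

DWL = $10.20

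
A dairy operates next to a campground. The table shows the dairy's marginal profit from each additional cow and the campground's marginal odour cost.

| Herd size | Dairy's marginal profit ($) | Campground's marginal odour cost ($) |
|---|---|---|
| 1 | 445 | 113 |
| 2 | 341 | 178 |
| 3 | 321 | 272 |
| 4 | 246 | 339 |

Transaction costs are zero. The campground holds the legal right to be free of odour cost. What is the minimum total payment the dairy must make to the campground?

$563

Efficient level: marginal profit ≥ marginal odour cost through level 3, so k* = 3.
With the campground holding the right, the dairy must at least compensate total damage at k*: 113 + 178 + 272 = 563.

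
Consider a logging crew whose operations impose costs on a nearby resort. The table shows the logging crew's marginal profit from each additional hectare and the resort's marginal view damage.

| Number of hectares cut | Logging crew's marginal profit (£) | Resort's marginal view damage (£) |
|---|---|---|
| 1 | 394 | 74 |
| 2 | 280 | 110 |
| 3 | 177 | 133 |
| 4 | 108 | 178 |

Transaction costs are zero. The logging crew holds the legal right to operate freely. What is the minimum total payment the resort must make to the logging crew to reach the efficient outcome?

£108

Left alone the logging crew would choose level 4 (marginal profit stays positive).
Efficient level: k* = 3 (marginal profit ≥ marginal view damage through 3).
The resort must at least cover the logging crew's forgone profit from cutting 4→3: 108 = 108.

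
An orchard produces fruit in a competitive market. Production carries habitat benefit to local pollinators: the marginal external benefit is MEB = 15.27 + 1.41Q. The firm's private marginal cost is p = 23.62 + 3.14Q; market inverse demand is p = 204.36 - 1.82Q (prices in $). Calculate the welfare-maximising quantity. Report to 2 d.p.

Social marginal cost = private MC − MEB = 8.35 + 1.73Q.
Set SMC = demand: 8.35 + 1.73Q = 204.36 - 1.82Q → Q* = 55.2141.

Q* = 55.21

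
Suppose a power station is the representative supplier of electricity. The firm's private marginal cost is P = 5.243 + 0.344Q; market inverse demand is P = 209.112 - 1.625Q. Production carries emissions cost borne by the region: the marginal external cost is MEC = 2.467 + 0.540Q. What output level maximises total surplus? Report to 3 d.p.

Q* = 80.272

Social marginal cost = private MC + MEC = 7.710 + 0.884Q.
Set SMC = demand: 7.710 + 0.884Q = 209.112 - 1.625Q → Q* = 80.2718.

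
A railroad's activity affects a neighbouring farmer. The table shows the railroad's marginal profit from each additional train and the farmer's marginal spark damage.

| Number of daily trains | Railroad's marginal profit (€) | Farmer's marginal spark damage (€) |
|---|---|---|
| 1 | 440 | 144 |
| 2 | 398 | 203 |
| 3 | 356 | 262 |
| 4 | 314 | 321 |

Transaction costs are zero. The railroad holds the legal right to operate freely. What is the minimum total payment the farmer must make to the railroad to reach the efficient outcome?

€314

Left alone the railroad would choose level 4 (marginal profit stays positive).
Efficient level: k* = 3 (marginal profit ≥ marginal spark damage through 3).
The farmer must at least cover the railroad's forgone profit from cutting 4→3: 314 = 314.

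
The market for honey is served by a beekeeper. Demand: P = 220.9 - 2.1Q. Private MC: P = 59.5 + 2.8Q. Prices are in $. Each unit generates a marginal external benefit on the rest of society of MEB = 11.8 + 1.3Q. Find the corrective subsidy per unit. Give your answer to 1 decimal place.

subsidy = $74.3 per unit

Social marginal cost = private MC − MEB = 47.7 + 1.5Q.
Set SMC = demand: 47.7 + 1.5Q = 220.9 - 2.1Q → Q* = 48.1111.
The Pigouvian subsidy equals MEB at Q*: 11.8 + 1.3×48.1111 = 74.3444.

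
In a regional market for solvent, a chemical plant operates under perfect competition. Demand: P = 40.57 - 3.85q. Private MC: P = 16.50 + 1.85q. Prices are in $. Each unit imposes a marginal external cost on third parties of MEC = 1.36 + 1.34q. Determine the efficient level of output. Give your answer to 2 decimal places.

Social marginal cost = private MC + MEC = 17.86 + 3.19q.
Set SMC = demand: 17.86 + 3.19q = 40.57 - 3.85q → q* = 3.2259.

q* = 3.23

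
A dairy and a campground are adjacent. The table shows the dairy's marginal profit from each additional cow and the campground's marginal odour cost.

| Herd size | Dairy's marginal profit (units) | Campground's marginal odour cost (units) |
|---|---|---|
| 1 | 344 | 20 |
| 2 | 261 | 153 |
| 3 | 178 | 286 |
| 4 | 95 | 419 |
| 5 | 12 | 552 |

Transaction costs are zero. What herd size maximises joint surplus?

2

Bargaining reaches the level where marginal profit last exceeds marginal odour cost.
That holds through level 2 (261 ≥ 153) but not at 3 (178 < 286).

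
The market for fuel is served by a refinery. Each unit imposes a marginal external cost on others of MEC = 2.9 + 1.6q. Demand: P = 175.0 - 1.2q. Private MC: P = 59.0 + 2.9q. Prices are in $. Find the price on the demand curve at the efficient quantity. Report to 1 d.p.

P = $151.2

Social marginal cost = private MC + MEC = 61.9 + 4.5q.
Set SMC = demand: 61.9 + 4.5q = 175.0 - 1.2q → q* = 19.8421.
Consumer price on the demand curve at q*: 175.0 − 1.2×19.8421 = 151.1895.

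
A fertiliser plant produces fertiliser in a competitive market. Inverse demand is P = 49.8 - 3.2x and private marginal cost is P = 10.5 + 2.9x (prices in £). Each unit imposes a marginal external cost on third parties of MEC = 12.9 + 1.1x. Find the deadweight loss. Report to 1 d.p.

Market equilibrium (private): 10.5 + 2.9x = 49.8 - 3.2x → x_m = 6.4426.
Social marginal cost = private MC + MEC = 23.4 + 4.0x.
Set SMC = demand: 23.4 + 4.0x = 49.8 - 3.2x → x* = 3.6667.
The welfare-loss triangle has base |x_m − x*| and height MEC(x_m) (the vertical gap between SMC and demand is zero at x* and MEC at x_m).
DWL = ½ × 2.7759 × 19.9869 = 27.7408.

DWL = £27.7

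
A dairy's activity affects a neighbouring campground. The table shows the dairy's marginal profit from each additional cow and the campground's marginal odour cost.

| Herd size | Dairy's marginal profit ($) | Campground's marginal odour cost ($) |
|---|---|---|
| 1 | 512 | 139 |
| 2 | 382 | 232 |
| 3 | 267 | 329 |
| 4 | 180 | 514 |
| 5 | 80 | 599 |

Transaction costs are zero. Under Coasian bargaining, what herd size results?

Bargaining reaches the level where marginal profit last exceeds marginal odour cost.
That holds through level 2 (382 ≥ 232) but not at 3 (267 < 329).

2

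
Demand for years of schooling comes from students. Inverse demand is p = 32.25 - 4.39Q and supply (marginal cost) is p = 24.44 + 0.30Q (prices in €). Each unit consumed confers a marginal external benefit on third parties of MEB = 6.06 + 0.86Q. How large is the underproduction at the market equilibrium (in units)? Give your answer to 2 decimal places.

Market equilibrium (private): 24.44 + 0.30Q = 32.25 - 4.39Q → Q_m = 1.6652.
Social marginal benefit = demand + MEB = 38.31 - 3.53Q.
Set SMB = MC: 38.31 - 3.53Q = 24.44 + 0.30Q → Q* = 3.6214.
Gap = |1.6652 − 3.6214| = 1.9562.

1.96 units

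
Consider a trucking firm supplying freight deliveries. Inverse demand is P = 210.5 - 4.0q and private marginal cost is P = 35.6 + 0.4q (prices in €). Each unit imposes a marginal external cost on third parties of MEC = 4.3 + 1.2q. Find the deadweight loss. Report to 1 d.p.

Market equilibrium (private): 35.6 + 0.4q = 210.5 - 4.0q → q_m = 39.7500.
Social marginal cost = private MC + MEC = 39.9 + 1.6q.
Set SMC = demand: 39.9 + 1.6q = 210.5 - 4.0q → q* = 30.4643.
The welfare-loss triangle has base |q_m − q*| and height MEC(q_m) (the vertical gap between SMC and demand is zero at q* and MEC at q_m).
DWL = ½ × 9.2857 × 52.0000 = 241.4282.

DWL = €241.4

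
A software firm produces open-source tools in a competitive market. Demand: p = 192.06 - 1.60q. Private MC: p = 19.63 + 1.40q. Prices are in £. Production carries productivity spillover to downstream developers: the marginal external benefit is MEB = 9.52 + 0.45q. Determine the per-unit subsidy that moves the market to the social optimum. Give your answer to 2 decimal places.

subsidy = £41.63 per unit

Social marginal cost = private MC − MEB = 10.11 + 0.95q.
Set SMC = demand: 10.11 + 0.95q = 192.06 - 1.60q → q* = 71.3529.
The Pigouvian subsidy equals MEB at q*: 9.52 + 0.45×71.3529 = 41.6288.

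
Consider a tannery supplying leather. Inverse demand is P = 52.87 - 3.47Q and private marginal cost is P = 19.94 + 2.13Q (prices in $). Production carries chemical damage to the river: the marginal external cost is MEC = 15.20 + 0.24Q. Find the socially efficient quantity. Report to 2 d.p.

Social marginal cost = private MC + MEC = 35.14 + 2.37Q.
Set SMC = demand: 35.14 + 2.37Q = 52.87 - 3.47Q → Q* = 3.0360.

Q* = 3.04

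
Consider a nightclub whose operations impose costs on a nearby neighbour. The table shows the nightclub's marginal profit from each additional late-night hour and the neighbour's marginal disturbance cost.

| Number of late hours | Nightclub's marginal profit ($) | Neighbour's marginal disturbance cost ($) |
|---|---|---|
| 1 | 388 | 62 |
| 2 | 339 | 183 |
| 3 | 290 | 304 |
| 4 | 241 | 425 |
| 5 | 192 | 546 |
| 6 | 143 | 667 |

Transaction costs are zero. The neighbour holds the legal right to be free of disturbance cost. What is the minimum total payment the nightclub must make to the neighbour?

Efficient level: marginal profit ≥ marginal disturbance cost through level 2, so k* = 2.
With the neighbour holding the right, the nightclub must at least compensate total damage at k*: 62 + 183 = 245.

$245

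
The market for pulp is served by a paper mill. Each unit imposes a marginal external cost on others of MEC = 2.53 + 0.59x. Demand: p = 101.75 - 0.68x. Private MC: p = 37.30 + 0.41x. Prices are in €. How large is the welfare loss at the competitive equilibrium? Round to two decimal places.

DWL = €416.65

Market equilibrium (private): 37.30 + 0.41x = 101.75 - 0.68x → x_m = 59.1284.
Social marginal cost = private MC + MEC = 39.83 + x.
Set SMC = demand: 39.83 + x = 101.75 - 0.68x → x* = 36.8571.
Height of the DWL triangle at x_m is SMC(x_m) − demand(x_m) = MEC(x_m) = 37.4158.
DWL = ½ × 22.2713 × 37.4158 = 416.6493.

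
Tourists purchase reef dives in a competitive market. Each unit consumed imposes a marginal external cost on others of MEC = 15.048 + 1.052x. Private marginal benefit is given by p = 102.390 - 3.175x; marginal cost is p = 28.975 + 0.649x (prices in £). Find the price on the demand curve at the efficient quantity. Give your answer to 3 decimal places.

Social marginal benefit = demand − MEC = 87.342 - 4.227x.
Set SMB = MC: 87.342 - 4.227x = 28.975 + 0.649x → x* = 11.9703.
Consumer price on the demand curve at x*: 102.390 − 3.175×11.9703 = 64.3843.

P = £64.384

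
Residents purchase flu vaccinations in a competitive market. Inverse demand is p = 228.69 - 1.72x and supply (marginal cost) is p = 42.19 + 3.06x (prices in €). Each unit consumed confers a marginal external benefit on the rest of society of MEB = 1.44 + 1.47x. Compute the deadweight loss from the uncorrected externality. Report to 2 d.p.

DWL = €522.18

Market equilibrium (private): 42.19 + 3.06x = 228.69 - 1.72x → x_m = 39.0167.
Social marginal benefit = demand + MEB = 230.13 - 0.25x.
Set SMB = MC: 230.13 - 0.25x = 42.19 + 3.06x → x* = 56.7795.
Between x* and x_m the wedge SMB − MC runs linearly from 0 to MEB(x_m), so the loss is a triangle.
DWL = ½ × 17.7628 × 58.7946 = 522.1784.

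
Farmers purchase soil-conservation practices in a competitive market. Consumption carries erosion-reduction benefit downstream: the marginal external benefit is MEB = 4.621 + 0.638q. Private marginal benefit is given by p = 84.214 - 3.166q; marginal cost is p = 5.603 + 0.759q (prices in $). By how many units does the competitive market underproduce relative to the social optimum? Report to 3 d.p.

5.293 units

Market equilibrium (private): 5.603 + 0.759q = 84.214 - 3.166q → q_m = 20.0283.
Social marginal benefit = demand + MEB = 88.835 - 2.528q.
Set SMB = MC: 88.835 - 2.528q = 5.603 + 0.759q → q* = 25.3216.
Gap = |20.0283 − 25.3216| = 5.2933.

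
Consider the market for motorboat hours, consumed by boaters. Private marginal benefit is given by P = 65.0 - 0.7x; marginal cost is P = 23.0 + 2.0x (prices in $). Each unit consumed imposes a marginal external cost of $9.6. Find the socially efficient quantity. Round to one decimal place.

x* = 12.0

Social marginal benefit = demand − MEC = 55.4 - 0.7x.
Set SMB = MC: 55.4 - 0.7x = 23.0 + 2.0x → x* = 12.0000.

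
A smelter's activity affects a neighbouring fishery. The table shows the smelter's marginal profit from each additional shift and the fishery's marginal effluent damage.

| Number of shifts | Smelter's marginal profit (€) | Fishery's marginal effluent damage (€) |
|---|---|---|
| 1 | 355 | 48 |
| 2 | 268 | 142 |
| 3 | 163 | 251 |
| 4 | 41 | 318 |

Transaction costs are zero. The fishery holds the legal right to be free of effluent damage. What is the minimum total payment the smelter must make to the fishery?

€190

Efficient level: marginal profit ≥ marginal effluent damage through level 2, so k* = 2.
With the fishery holding the right, the smelter must at least compensate total damage at k*: 48 + 142 = 190.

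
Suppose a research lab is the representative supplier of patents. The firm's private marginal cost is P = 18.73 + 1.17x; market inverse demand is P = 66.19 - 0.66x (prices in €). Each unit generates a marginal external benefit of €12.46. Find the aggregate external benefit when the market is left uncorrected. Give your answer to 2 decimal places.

Market equilibrium (private): 18.73 + 1.17x = 66.19 - 0.66x → x_m = 25.9344.
Total external benefit = MEB × x_m = 12.46 × 25.9344 = 323.1426.

€323.14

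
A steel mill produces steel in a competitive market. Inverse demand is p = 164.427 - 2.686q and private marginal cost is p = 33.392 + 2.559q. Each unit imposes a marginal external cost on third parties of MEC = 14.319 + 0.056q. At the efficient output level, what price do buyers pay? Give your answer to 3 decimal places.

Social marginal cost = private MC + MEC = 47.711 + 2.615q.
Set SMC = demand: 47.711 + 2.615q = 164.427 - 2.686q → q* = 22.0177.
Consumer price on the demand curve at q*: 164.427 − 2.686×22.0177 = 105.2875.

P = 105.287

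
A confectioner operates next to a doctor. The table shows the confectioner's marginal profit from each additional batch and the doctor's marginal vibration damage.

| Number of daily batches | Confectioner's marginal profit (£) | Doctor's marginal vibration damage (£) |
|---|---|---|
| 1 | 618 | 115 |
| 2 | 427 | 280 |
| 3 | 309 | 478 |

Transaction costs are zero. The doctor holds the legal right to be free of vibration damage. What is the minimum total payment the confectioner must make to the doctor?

£395

Efficient level: marginal profit ≥ marginal vibration damage through level 2, so k* = 2.
With the doctor holding the right, the confectioner must at least compensate total damage at k*: 115 + 280 = 395.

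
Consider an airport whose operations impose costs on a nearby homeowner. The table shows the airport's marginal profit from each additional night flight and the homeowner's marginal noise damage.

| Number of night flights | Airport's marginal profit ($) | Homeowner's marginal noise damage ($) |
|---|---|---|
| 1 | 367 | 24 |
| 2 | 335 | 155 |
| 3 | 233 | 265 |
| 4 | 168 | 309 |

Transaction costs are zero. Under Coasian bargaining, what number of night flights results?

Bargaining reaches the level where marginal profit last exceeds marginal noise damage.
That holds through level 2 (335 ≥ 155) but not at 3 (233 < 265).

2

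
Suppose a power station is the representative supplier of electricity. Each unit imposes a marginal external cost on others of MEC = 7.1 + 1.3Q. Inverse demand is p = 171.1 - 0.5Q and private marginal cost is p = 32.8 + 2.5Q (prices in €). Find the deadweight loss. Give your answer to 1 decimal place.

Market equilibrium (private): 32.8 + 2.5Q = 171.1 - 0.5Q → Q_m = 46.1000.
Social marginal cost = private MC + MEC = 39.9 + 3.8Q.
Set SMC = demand: 39.9 + 3.8Q = 171.1 - 0.5Q → Q* = 30.5116.
The welfare-loss triangle has base |Q_m − Q*| and height MEC(Q_m) (the vertical gap between SMC and demand is zero at Q* and MEC at Q_m).
DWL = ½ × 15.5884 × 67.0300 = 522.4452.

DWL = €522.4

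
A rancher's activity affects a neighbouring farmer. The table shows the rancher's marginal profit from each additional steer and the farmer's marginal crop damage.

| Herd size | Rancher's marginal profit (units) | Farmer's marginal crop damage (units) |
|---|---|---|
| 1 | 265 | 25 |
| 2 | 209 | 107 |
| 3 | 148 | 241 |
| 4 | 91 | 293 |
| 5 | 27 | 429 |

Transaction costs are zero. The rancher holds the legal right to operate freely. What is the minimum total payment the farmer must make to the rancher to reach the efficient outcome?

Left alone the rancher would choose level 5 (marginal profit stays positive).
Efficient level: k* = 2 (marginal profit ≥ marginal crop damage through 2).
The farmer must at least cover the rancher's forgone profit from cutting 5→2: 148 + 91 + 27 = 266.

266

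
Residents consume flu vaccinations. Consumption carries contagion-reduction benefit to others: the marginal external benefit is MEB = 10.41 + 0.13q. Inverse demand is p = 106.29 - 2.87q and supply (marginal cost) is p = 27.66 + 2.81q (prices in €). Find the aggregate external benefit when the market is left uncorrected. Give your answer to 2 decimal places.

€156.57

Market equilibrium (private): 27.66 + 2.81q = 106.29 - 2.87q → q_m = 13.8433.
Total external benefit = ∫₀^{q_m} (10.41 + 0.13q) dq = 10.41×13.8433 + ½×0.13×13.8433² = 156.5652.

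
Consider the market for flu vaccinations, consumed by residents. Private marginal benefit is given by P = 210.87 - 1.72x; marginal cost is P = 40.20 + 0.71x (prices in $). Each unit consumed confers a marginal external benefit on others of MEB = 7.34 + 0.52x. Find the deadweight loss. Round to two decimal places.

Market equilibrium (private): 40.20 + 0.71x = 210.87 - 1.72x → x_m = 70.2346.
Social marginal benefit = demand + MEB = 218.21 - 1.20x.
Set SMB = MC: 218.21 - 1.20x = 40.20 + 0.71x → x* = 93.1990.
The welfare-loss triangle has base |x_m − x*| and height MEB(x_m) (the vertical gap between SMB and MC is zero at x* and MEB at x_m).
DWL = ½ × 22.9644 × 43.8620 = 503.6323.

DWL = $503.63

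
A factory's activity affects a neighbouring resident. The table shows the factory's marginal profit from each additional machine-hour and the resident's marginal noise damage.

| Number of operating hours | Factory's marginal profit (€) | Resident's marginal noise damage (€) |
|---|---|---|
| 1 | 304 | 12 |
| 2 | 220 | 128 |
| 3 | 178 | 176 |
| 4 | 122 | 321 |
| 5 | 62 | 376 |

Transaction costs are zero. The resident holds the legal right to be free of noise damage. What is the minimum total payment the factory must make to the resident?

€316

Efficient level: marginal profit ≥ marginal noise damage through level 3, so k* = 3.
With the resident holding the right, the factory must at least compensate total damage at k*: 12 + 128 + 176 = 316.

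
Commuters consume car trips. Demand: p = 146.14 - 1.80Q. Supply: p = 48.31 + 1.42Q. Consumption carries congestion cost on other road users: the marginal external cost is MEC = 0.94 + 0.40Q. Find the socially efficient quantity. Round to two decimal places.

Q* = 26.77

Social marginal benefit = demand − MEC = 145.20 - 2.20Q.
Set SMB = MC: 145.20 - 2.20Q = 48.31 + 1.42Q → Q* = 26.7652.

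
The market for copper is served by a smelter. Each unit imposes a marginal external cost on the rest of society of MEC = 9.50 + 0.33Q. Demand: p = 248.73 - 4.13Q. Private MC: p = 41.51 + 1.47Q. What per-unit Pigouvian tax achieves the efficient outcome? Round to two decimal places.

Social marginal cost = private MC + MEC = 51.01 + 1.80Q.
Set SMC = demand: 51.01 + 1.80Q = 248.73 - 4.13Q → Q* = 33.3423.
The Pigouvian tax equals MEC at Q*: 9.50 + 0.33×33.3423 = 20.5030.

tax = 20.50 per unit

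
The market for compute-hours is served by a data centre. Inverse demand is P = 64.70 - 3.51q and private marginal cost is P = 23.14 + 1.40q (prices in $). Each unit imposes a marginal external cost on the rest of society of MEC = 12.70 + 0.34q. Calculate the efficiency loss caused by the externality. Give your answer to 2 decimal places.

Market equilibrium (private): 23.14 + 1.40q = 64.70 - 3.51q → q_m = 8.4644.
Social marginal cost = private MC + MEC = 35.84 + 1.74q.
Set SMC = demand: 35.84 + 1.74q = 64.70 - 3.51q → q* = 5.4971.
The loss is the area between SMC and demand from q* to q_m; with linear curves that's a triangle of height MEC(q_m).
DWL = ½ × 2.9673 × 15.5779 = 23.1122.

DWL = $23.11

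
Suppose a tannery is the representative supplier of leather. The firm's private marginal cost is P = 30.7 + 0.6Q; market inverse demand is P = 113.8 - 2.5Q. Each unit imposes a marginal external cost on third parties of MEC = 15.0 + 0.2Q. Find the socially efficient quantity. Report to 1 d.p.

Social marginal cost = private MC + MEC = 45.7 + 0.8Q.
Set SMC = demand: 45.7 + 0.8Q = 113.8 - 2.5Q → Q* = 20.6364.

Q* = 20.6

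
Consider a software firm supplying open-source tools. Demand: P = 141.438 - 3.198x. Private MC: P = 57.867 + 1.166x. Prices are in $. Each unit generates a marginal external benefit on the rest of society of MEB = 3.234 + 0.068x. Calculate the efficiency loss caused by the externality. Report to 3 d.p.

DWL = $2.395

Market equilibrium (private): 57.867 + 1.166x = 141.438 - 3.198x → x_m = 19.1501.
Social marginal cost = private MC − MEB = 54.633 + 1.098x.
Set SMC = demand: 54.633 + 1.098x = 141.438 - 3.198x → x* = 20.2060.
Height of the DWL triangle at x_m is demand(x_m) − SMC(x_m) = MEB(x_m) = 4.5362.
DWL = ½ × 1.0559 × 4.5362 = 2.3949.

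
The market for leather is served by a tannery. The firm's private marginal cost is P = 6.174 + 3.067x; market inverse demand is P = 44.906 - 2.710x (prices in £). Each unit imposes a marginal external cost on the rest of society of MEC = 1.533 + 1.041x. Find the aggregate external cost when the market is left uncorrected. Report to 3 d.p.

Market equilibrium (private): 6.174 + 3.067x = 44.906 - 2.710x → x_m = 6.7045.
Total external cost = ∫₀^{x_m} (1.533 + 1.041x) dx = 1.533×6.7045 + ½×1.041×6.7045² = 33.6746.

£33.675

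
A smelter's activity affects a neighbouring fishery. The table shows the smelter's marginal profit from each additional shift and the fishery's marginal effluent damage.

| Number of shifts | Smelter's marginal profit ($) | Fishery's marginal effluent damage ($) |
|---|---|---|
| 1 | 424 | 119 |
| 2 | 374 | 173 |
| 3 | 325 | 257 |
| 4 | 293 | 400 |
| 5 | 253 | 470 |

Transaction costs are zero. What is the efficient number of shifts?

Bargaining reaches the level where marginal profit last exceeds marginal effluent damage.
That holds through level 3 (325 ≥ 257) but not at 4 (293 < 400).

3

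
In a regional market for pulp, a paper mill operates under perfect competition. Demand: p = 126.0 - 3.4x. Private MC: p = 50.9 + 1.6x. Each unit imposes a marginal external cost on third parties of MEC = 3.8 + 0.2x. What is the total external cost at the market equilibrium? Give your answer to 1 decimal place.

79.6

Market equilibrium (private): 50.9 + 1.6x = 126.0 - 3.4x → x_m = 15.0200.
Total external cost = ∫₀^{x_m} (3.8 + 0.2x) dx = 3.8×15.0200 + ½×0.2×15.0200² = 79.6360.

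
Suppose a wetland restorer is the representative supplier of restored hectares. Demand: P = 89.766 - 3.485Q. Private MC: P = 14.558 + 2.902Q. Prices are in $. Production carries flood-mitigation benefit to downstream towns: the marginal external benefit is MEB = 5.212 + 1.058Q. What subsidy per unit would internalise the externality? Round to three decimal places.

Social marginal cost = private MC − MEB = 9.346 + 1.844Q.
Set SMC = demand: 9.346 + 1.844Q = 89.766 - 3.485Q → Q* = 15.0910.
The Pigouvian subsidy equals MEB at Q*: 5.212 + 1.058×15.0910 = 21.1783.

subsidy = $21.178 per unit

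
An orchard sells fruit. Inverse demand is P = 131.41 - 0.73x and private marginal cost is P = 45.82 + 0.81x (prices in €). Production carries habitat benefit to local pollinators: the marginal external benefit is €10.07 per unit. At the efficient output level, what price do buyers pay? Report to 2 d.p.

Social marginal cost = private MC − MEB = 35.75 + 0.81x.
Set SMC = demand: 35.75 + 0.81x = 131.41 - 0.73x → x* = 62.1169.
Consumer price on the demand curve at x*: 131.41 − 0.73×62.1169 = 86.0647.

P = €86.06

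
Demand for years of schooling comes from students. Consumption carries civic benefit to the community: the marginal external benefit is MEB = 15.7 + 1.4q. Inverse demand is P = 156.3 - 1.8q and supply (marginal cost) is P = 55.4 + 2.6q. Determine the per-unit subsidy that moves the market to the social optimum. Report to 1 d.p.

Social marginal benefit = demand + MEB = 172.0 - 0.4q.
Set SMB = MC: 172.0 - 0.4q = 55.4 + 2.6q → q* = 38.8667.
The Pigouvian subsidy equals MEB at q*: 15.7 + 1.4×38.8667 = 70.1134.

subsidy = 70.1 per unit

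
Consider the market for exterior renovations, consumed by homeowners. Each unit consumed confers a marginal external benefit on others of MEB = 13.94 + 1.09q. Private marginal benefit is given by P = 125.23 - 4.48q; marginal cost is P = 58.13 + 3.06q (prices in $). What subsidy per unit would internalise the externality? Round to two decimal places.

subsidy = $27.64 per unit

Social marginal benefit = demand + MEB = 139.17 - 3.39q.
Set SMB = MC: 139.17 - 3.39q = 58.13 + 3.06q → q* = 12.5643.
The Pigouvian subsidy equals MEB at q*: 13.94 + 1.09×12.5643 = 27.6351.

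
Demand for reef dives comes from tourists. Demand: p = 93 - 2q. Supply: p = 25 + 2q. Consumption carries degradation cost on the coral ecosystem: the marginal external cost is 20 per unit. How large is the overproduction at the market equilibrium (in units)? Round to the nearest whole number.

5 units

Market equilibrium (private): 25 + 2q = 93 - 2q → q_m = 17.0000.
Social marginal benefit = demand − MEC = 73 - 2q.
Set SMB = MC: 73 - 2q = 25 + 2q → q* = 12.0000.
Gap = |17.0000 − 12.0000| = 5.0000.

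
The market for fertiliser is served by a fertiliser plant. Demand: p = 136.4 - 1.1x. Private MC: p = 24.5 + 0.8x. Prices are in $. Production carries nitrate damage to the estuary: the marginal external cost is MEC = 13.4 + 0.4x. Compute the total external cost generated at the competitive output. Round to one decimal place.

$1482.9

Market equilibrium (private): 24.5 + 0.8x = 136.4 - 1.1x → x_m = 58.8947.
Total external cost = ∫₀^{x_m} (13.4 + 0.4x) dx = 13.4×58.8947 + ½×0.4×58.8947² = 1482.9061.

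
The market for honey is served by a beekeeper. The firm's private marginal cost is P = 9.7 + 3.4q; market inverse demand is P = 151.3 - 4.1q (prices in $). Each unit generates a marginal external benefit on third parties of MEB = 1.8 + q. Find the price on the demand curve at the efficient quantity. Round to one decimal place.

P = $60.8

Social marginal cost = private MC − MEB = 7.9 + 2.4q.
Set SMC = demand: 7.9 + 2.4q = 151.3 - 4.1q → q* = 22.0615.
Consumer price on the demand curve at q*: 151.3 − 4.1×22.0615 = 60.8479.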